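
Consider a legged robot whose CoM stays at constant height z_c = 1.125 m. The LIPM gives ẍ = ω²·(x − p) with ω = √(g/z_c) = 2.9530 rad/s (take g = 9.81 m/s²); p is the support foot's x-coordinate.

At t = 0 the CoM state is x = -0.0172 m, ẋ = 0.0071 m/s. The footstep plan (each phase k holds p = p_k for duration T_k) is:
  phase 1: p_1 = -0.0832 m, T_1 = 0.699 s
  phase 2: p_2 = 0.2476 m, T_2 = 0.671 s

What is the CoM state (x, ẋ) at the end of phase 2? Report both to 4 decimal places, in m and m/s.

phase 1: p=-0.0832, T=0.699, ωT=2.064147, cosh=4.002751, sinh=3.875824; start (x,ẋ)=(-0.017200, 0.007100) → end (x,ẋ)=(0.190300, 0.783810)
phase 2: p=0.2476, T=0.671, ωT=1.981463, cosh=3.695607, sinh=3.557740; start (x,ẋ)=(0.190300, 0.783810) → end (x,ẋ)=(0.980168, 2.294663)

x = 0.9802, ẋ = 2.2947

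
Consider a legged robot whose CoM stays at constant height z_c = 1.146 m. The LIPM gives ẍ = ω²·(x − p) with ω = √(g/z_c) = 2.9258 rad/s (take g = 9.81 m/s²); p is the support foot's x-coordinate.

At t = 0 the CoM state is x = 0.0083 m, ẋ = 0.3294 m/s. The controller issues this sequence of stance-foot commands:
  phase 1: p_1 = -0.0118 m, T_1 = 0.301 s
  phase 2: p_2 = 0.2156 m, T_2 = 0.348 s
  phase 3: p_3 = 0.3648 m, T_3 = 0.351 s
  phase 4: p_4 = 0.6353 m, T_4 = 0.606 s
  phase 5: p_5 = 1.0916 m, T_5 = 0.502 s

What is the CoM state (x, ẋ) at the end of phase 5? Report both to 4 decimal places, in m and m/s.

x = 0.4178, ẋ = -1.6231

phase 1: p=-0.0118, T=0.301, ωT=0.880666, cosh=1.413506, sinh=0.998999; start (x,ẋ)=(0.008300, 0.329400) → end (x,ẋ)=(0.129083, 0.524359)
phase 2: p=0.2156, T=0.348, ωT=1.018178, cosh=1.564700, sinh=1.203448; start (x,ẋ)=(0.129083, 0.524359) → end (x,ẋ)=(0.295908, 0.515835)
phase 3: p=0.3648, T=0.351, ωT=1.026956, cosh=1.575324, sinh=1.217228; start (x,ẋ)=(0.295908, 0.515835) → end (x,ẋ)=(0.470877, 0.567257)
phase 4: p=0.6353, T=0.606, ωT=1.773035, cosh=3.029257, sinh=2.859440; start (x,ẋ)=(0.470877, 0.567257) → end (x,ẋ)=(0.691612, 0.342782)
phase 5: p=1.0916, T=0.502, ωT=1.468752, cosh=2.287011, sinh=2.056798; start (x,ẋ)=(0.691612, 0.342782) → end (x,ẋ)=(0.417794, -1.623094)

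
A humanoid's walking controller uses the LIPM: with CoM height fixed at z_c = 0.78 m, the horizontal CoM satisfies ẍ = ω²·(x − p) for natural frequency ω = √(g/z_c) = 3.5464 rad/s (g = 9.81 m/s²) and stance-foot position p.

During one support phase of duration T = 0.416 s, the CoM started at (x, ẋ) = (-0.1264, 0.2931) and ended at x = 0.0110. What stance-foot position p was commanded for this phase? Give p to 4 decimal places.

p = -0.1004

ωT = 3.5464·0.416 = 1.475302; cosh(ωT) = 2.300534, sinh(ωT) = 2.071824
x(T) = p + (x₀−p)·cosh(ωT) + (ẋ₀/ω)·sinh(ωT) ⇒ p·(1 − cosh) = x(T) − x₀·cosh − (ẋ₀/ω)·sinh
numerator   = 0.0110 − (-0.1264)·2.300534 − (0.2931/3.5464)·2.071824 = 0.130557
denominator = 1 − 2.300534 = -1.300534
p = 0.130557 / -1.300534 = -0.1004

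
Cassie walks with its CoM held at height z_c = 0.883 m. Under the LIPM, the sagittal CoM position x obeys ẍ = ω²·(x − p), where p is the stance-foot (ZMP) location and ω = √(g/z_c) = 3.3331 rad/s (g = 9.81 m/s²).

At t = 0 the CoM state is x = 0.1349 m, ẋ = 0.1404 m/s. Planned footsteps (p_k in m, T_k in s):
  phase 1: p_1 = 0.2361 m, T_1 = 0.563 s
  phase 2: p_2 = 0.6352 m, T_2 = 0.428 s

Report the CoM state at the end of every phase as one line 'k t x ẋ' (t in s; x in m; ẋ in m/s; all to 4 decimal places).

1 0.5630 0.0322 -0.6064
2 0.9910 -1.0497 -5.2790

phase 1: p=0.2361, T=0.563, ωT=1.876535, cosh=3.341979, sinh=3.188859; start (x,ẋ)=(0.134900, 0.140400) → end (x,ẋ)=(0.032216, -0.606419)
phase 2: p=0.6352, T=0.428, ωT=1.426567, cosh=2.202255, sinh=1.962123; start (x,ẋ)=(0.032216, -0.606419) → end (x,ẋ)=(-1.049710, -5.278977)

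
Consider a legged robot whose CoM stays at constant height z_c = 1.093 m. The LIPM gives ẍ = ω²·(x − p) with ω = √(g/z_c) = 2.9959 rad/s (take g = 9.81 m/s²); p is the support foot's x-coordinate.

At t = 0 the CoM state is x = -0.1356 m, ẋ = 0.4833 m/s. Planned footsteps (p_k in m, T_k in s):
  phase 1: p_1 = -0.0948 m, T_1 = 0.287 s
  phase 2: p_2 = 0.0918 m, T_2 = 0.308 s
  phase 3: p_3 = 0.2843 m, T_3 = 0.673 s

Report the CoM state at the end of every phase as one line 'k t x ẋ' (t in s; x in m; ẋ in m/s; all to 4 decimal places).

1 0.2870 0.0048 0.5547
2 0.5950 0.1612 0.5320
3 1.2680 0.4689 0.6729

phase 1: p=-0.0948, T=0.287, ωT=0.859823, cosh=1.392990, sinh=0.969753; start (x,ẋ)=(-0.135600, 0.483300) → end (x,ẋ)=(0.004807, 0.554697)
phase 2: p=0.0918, T=0.308, ωT=0.922737, cosh=1.456799, sinh=1.059369; start (x,ẋ)=(0.004807, 0.554697) → end (x,ẋ)=(0.161213, 0.531986)
phase 3: p=0.2843, T=0.673, ωT=2.016241, cosh=3.821597, sinh=3.688442; start (x,ẋ)=(0.161213, 0.531986) → end (x,ẋ)=(0.468873, 0.672900)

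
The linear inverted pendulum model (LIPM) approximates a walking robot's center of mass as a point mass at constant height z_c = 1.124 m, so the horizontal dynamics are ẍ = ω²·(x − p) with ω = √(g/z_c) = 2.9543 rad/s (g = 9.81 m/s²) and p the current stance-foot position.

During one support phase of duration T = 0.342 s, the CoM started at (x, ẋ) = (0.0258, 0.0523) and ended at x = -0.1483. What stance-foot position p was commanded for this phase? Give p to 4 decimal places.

ωT = 2.9543·0.342 = 1.010371; cosh(ωT) = 1.555351, sinh(ωT) = 1.191267
x(T) = p + (x₀−p)·cosh(ωT) + (ẋ₀/ω)·sinh(ωT) ⇒ p·(1 − cosh) = x(T) − x₀·cosh − (ẋ₀/ω)·sinh
numerator   = -0.1483 − (0.0258)·1.555351 − (0.0523/2.9543)·1.191267 = -0.209517
denominator = 1 − 1.555351 = -0.555351
p = -0.209517 / -0.555351 = 0.3773

p = 0.3773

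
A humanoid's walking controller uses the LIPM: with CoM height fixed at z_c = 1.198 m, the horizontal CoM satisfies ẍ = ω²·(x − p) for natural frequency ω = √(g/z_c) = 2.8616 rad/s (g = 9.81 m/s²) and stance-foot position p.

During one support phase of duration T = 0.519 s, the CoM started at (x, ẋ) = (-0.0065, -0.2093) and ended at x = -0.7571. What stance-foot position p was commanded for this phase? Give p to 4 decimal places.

p = 0.4457

ωT = 2.8616·0.519 = 1.485170; cosh(ωT) = 2.321091, sinh(ωT) = 2.094627
x(T) = p + (x₀−p)·cosh(ωT) + (ẋ₀/ω)·sinh(ωT) ⇒ p·(1 − cosh) = x(T) − x₀·cosh − (ẋ₀/ω)·sinh
numerator   = -0.7571 − (-0.0065)·2.321091 − (-0.2093/2.8616)·2.094627 = -0.588810
denominator = 1 − 2.321091 = -1.321091
p = -0.588810 / -1.321091 = 0.4457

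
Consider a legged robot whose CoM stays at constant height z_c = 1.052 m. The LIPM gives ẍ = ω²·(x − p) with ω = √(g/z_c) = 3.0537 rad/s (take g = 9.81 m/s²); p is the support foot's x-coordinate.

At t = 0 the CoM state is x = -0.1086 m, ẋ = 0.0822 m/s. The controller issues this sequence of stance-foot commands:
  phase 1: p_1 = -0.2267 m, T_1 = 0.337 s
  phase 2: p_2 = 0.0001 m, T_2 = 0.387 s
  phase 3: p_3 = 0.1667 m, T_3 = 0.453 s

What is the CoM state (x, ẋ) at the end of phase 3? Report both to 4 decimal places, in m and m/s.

phase 1: p=-0.2267, T=0.337, ωT=1.029097, cosh=1.577933, sinh=1.220604; start (x,ẋ)=(-0.108600, 0.082200) → end (x,ẋ)=(-0.007490, 0.569907)
phase 2: p=0.0001, T=0.387, ωT=1.181782, cosh=1.783455, sinh=1.476723; start (x,ẋ)=(-0.007490, 0.569907) → end (x,ẋ)=(0.262163, 0.982178)
phase 3: p=0.1667, T=0.453, ωT=1.383326, cosh=2.119444, sinh=1.868701; start (x,ẋ)=(0.262163, 0.982178) → end (x,ẋ)=(0.970068, 2.626425)

x = 0.9701, ẋ = 2.6264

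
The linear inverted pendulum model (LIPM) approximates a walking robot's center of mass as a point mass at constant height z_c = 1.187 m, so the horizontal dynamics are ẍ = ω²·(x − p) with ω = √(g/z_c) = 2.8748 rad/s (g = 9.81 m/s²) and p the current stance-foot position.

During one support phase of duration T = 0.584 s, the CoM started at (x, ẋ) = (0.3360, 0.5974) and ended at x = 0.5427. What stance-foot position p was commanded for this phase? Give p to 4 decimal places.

p = 0.5226

ωT = 2.8748·0.584 = 1.678883; cosh(ωT) = 2.773075, sinh(ωT) = 2.586492
x(T) = p + (x₀−p)·cosh(ωT) + (ẋ₀/ω)·sinh(ωT) ⇒ p·(1 − cosh) = x(T) − x₀·cosh − (ẋ₀/ω)·sinh
numerator   = 0.5427 − (0.3360)·2.773075 − (0.5974/2.8748)·2.586492 = -0.926541
denominator = 1 − 2.773075 = -1.773075
p = -0.926541 / -1.773075 = 0.5226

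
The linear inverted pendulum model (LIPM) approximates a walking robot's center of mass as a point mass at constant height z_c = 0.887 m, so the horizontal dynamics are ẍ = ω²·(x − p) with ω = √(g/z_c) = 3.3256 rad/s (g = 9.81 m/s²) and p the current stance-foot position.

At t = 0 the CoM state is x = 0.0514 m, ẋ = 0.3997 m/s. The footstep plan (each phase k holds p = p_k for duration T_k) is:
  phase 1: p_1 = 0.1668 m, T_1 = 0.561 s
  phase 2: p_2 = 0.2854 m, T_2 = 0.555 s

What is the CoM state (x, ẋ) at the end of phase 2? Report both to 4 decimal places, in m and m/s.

x = -0.0044, ẋ = -0.8824

phase 1: p=0.1668, T=0.561, ωT=1.865662, cosh=3.307501, sinh=3.152707; start (x,ẋ)=(0.051400, 0.399700) → end (x,ẋ)=(0.164035, 0.112080)
phase 2: p=0.2854, T=0.555, ωT=1.845708, cosh=3.245248, sinh=3.087334; start (x,ẋ)=(0.164035, 0.112080) → end (x,ẋ)=(-0.004411, -0.882359)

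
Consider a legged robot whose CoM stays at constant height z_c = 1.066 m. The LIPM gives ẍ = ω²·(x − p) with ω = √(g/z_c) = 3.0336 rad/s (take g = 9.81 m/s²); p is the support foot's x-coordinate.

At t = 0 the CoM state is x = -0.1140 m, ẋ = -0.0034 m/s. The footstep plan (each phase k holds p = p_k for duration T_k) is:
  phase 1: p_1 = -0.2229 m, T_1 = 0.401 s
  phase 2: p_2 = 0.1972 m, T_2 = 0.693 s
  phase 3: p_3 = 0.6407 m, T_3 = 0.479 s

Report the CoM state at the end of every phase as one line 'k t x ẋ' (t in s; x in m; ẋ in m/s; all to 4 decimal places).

1 0.4010 -0.0247 0.5023
2 1.0940 -0.0569 -0.6273
3 1.5730 -1.3505 -5.6924

phase 1: p=-0.2229, T=0.401, ωT=1.216474, cosh=1.835769, sinh=1.539496; start (x,ẋ)=(-0.114000, -0.003400) → end (x,ẋ)=(-0.024710, 0.502345)
phase 2: p=0.1972, T=0.693, ωT=2.102285, cosh=4.153513, sinh=4.031336; start (x,ẋ)=(-0.024710, 0.502345) → end (x,ẋ)=(-0.056944, -0.627347)
phase 3: p=0.6407, T=0.479, ωT=1.453094, cosh=2.255086, sinh=2.021241; start (x,ẋ)=(-0.056944, -0.627347) → end (x,ẋ)=(-1.350539, -5.692419)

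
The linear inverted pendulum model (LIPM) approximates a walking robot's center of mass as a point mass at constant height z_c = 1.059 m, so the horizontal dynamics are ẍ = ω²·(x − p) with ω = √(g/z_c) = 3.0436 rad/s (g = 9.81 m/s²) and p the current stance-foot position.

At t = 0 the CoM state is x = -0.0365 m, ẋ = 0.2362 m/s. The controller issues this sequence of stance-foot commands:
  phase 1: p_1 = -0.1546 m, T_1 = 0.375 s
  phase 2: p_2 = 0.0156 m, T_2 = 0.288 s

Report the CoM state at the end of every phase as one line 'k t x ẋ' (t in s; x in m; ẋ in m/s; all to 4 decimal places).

1 0.3750 0.1582 0.9128
2 0.6630 0.5145 1.7177

phase 1: p=-0.1546, T=0.375, ωT=1.141350, cosh=1.725190, sinh=1.405802; start (x,ẋ)=(-0.036500, 0.236200) → end (x,ẋ)=(0.158243, 0.912804)
phase 2: p=0.0156, T=0.288, ωT=0.876557, cosh=1.409413, sinh=0.993200; start (x,ẋ)=(0.158243, 0.912804) → end (x,ẋ)=(0.514513, 1.717714)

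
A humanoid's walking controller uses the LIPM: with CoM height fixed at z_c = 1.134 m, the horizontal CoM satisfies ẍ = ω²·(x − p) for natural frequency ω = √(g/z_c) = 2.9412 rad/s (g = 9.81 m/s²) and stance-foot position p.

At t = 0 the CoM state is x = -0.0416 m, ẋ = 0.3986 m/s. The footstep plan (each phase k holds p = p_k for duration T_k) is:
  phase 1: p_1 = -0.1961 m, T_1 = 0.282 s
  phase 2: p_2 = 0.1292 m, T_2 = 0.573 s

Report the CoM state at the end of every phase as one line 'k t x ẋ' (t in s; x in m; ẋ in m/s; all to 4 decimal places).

1 0.2820 0.1404 0.9654
2 0.8550 1.0153 2.7790

phase 1: p=-0.1961, T=0.282, ωT=0.829418, cosh=1.364144, sinh=0.927841; start (x,ẋ)=(-0.041600, 0.398600) → end (x,ẋ)=(0.140404, 0.965373)
phase 2: p=0.1292, T=0.573, ωT=1.685308, cosh=2.789749, sinh=2.604361; start (x,ẋ)=(0.140404, 0.965373) → end (x,ẋ)=(1.015271, 2.778971)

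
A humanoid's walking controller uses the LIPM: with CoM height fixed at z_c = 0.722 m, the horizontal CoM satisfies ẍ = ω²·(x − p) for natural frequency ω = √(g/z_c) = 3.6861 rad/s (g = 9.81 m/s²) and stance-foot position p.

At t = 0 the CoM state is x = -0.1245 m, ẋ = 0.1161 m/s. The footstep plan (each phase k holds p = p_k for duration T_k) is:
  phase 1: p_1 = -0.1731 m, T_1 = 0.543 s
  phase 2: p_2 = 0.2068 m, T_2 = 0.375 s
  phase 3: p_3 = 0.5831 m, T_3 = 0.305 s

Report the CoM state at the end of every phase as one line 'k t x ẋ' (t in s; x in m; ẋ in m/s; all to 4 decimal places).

1 0.5430 0.1244 1.0882
2 0.9180 0.5834 1.7376
3 1.2230 1.2326 2.9581

phase 1: p=-0.1731, T=0.543, ωT=2.001552, cosh=3.767830, sinh=3.632705; start (x,ẋ)=(-0.124500, 0.116100) → end (x,ẋ)=(0.124435, 1.088224)
phase 2: p=0.2068, T=0.375, ωT=1.382288, cosh=2.117504, sinh=1.866500; start (x,ẋ)=(0.124435, 1.088224) → end (x,ẋ)=(0.583426, 1.737637)
phase 3: p=0.5831, T=0.305, ωT=1.124261, cosh=1.701416, sinh=1.376524; start (x,ẋ)=(0.583426, 1.737637) → end (x,ẋ)=(1.232552, 2.958101)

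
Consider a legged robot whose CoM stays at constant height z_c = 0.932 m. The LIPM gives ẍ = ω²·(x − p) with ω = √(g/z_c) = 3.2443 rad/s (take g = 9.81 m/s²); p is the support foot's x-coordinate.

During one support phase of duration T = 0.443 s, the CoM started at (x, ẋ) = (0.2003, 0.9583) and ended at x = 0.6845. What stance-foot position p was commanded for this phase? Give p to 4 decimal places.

p = 0.2840

ωT = 3.2443·0.443 = 1.437225; cosh(ωT) = 2.223293, sinh(ωT) = 1.985707
x(T) = p + (x₀−p)·cosh(ωT) + (ẋ₀/ω)·sinh(ωT) ⇒ p·(1 − cosh) = x(T) − x₀·cosh − (ẋ₀/ω)·sinh
numerator   = 0.6845 − (0.2003)·2.223293 − (0.9583/3.2443)·1.985707 = -0.347363
denominator = 1 − 2.223293 = -1.223293
p = -0.347363 / -1.223293 = 0.2840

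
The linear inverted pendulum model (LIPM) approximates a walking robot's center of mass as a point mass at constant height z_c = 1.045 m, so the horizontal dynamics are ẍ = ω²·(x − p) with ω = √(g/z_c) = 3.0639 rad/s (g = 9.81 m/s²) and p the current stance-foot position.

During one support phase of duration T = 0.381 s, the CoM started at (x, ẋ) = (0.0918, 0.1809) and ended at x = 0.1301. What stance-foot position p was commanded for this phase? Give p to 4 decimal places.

ωT = 3.0639·0.381 = 1.167346; cosh(ωT) = 1.762322, sinh(ωT) = 1.451130
x(T) = p + (x₀−p)·cosh(ωT) + (ẋ₀/ω)·sinh(ωT) ⇒ p·(1 − cosh) = x(T) − x₀·cosh − (ẋ₀/ω)·sinh
numerator   = 0.1301 − (0.0918)·1.762322 − (0.1809/3.0639)·1.451130 = -0.117359
denominator = 1 − 1.762322 = -0.762322
p = -0.117359 / -0.762322 = 0.1539

p = 0.1539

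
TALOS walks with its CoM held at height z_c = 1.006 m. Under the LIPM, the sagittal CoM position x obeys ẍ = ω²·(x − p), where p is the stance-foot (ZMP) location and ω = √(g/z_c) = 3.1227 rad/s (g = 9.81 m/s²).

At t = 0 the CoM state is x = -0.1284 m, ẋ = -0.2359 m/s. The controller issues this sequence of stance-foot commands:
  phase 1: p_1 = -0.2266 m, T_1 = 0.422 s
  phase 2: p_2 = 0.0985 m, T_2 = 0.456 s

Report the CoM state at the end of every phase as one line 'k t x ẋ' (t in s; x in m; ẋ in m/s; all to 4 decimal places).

1 0.4220 -0.1610 0.0595
2 0.8780 -0.4344 -1.4548

phase 1: p=-0.2266, T=0.422, ωT=1.317779, cosh=2.001424, sinh=1.733694; start (x,ẋ)=(-0.128400, -0.235900) → end (x,ẋ)=(-0.161030, 0.059500)
phase 2: p=0.0985, T=0.456, ωT=1.423951, cosh=2.197130, sinh=1.956369; start (x,ẋ)=(-0.161030, 0.059500) → end (x,ẋ)=(-0.434444, -1.454778)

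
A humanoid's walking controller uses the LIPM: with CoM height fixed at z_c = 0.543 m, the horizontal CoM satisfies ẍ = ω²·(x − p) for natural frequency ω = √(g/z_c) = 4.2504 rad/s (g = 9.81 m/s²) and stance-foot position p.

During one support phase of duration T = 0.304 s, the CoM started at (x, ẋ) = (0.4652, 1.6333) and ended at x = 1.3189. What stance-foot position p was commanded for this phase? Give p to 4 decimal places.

p = 0.2490

ωT = 4.2504·0.304 = 1.292122; cosh(ωT) = 1.957595, sinh(ωT) = 1.682907
x(T) = p + (x₀−p)·cosh(ωT) + (ẋ₀/ω)·sinh(ωT) ⇒ p·(1 − cosh) = x(T) − x₀·cosh − (ẋ₀/ω)·sinh
numerator   = 1.3189 − (0.4652)·1.957595 − (1.6333/4.2504)·1.682907 = -0.238463
denominator = 1 − 1.957595 = -0.957595
p = -0.238463 / -0.957595 = 0.2490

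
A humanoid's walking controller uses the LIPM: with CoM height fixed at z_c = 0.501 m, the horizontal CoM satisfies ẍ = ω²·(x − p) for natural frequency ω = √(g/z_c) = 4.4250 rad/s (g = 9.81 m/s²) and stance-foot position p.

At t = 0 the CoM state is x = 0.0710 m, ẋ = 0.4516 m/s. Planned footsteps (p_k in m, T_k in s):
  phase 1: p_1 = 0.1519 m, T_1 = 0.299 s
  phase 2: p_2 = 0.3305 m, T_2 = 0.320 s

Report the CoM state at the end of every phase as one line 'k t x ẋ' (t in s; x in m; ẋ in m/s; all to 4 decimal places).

phase 1: p=0.1519, T=0.299, ωT=1.323075, cosh=2.010633, sinh=1.744317; start (x,ẋ)=(0.071000, 0.451600) → end (x,ẋ)=(0.167259, 0.283567)
phase 2: p=0.3305, T=0.320, ωT=1.416000, cosh=2.181644, sinh=1.938961; start (x,ẋ)=(0.167259, 0.283567) → end (x,ẋ)=(0.098620, -0.781953)

1 0.2990 0.1673 0.2836
2 0.6190 0.0986 -0.7820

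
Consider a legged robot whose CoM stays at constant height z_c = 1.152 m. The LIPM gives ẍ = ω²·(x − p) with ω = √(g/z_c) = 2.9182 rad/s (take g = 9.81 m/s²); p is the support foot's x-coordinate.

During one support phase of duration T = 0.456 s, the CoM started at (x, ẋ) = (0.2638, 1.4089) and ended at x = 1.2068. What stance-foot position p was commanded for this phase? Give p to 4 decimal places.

ωT = 2.9182·0.456 = 1.330699; cosh(ωT) = 2.023990, sinh(ωT) = 1.759698
x(T) = p + (x₀−p)·cosh(ωT) + (ẋ₀/ω)·sinh(ωT) ⇒ p·(1 − cosh) = x(T) − x₀·cosh − (ẋ₀/ω)·sinh
numerator   = 1.2068 − (0.2638)·2.023990 − (1.4089/2.9182)·1.759698 = -0.176707
denominator = 1 − 2.023990 = -1.023990
p = -0.176707 / -1.023990 = 0.1726

p = 0.1726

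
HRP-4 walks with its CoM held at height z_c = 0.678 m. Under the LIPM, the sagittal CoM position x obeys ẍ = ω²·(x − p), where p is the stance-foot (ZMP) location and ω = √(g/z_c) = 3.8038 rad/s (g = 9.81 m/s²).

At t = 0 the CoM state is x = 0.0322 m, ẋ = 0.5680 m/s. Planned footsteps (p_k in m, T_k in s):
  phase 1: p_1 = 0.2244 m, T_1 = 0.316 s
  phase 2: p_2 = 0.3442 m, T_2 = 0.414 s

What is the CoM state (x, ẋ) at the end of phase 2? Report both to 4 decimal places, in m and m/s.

phase 1: p=0.2244, T=0.316, ωT=1.202001, cosh=1.813679, sinh=1.513087; start (x,ẋ)=(0.032200, 0.568000) → end (x,ẋ)=(0.101752, -0.076034)
phase 2: p=0.3442, T=0.414, ωT=1.574773, cosh=2.518350, sinh=2.311296; start (x,ẋ)=(0.101752, -0.076034) → end (x,ẋ)=(-0.312570, -2.323014)

x = -0.3126, ẋ = -2.3230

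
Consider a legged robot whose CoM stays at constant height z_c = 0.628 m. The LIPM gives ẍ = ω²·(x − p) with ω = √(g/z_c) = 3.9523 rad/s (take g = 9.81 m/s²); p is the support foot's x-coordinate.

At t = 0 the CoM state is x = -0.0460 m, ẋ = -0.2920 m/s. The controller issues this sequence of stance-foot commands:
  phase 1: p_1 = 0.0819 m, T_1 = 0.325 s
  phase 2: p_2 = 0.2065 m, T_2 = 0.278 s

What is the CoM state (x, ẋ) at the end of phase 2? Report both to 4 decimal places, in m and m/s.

x = -1.0973, ẋ = -4.9693

phase 1: p=0.0819, T=0.325, ωT=1.284498, cosh=1.944821, sinh=1.668031; start (x,ẋ)=(-0.046000, -0.292000) → end (x,ẋ)=(-0.290078, -1.411076)
phase 2: p=0.2065, T=0.278, ωT=1.098739, cosh=1.666836, sinh=1.333545; start (x,ẋ)=(-0.290078, -1.411076) → end (x,ẋ)=(-1.097326, -4.969284)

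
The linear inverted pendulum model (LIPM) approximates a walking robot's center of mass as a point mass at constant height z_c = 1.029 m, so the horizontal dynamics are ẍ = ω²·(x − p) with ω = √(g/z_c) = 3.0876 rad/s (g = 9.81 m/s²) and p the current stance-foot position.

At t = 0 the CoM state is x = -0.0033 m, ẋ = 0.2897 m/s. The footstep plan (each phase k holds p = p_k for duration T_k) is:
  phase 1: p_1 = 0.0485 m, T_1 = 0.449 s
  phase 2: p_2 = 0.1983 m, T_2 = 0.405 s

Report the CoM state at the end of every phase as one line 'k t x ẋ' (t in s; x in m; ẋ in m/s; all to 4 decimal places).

phase 1: p=0.0485, T=0.449, ωT=1.386332, cosh=2.125071, sinh=1.875081; start (x,ẋ)=(-0.003300, 0.289700) → end (x,ẋ)=(0.114354, 0.315737)
phase 2: p=0.1983, T=0.405, ωT=1.250478, cosh=1.889190, sinh=1.602822; start (x,ẋ)=(0.114354, 0.315737) → end (x,ẋ)=(0.203615, 0.181051)

1 0.4490 0.1144 0.3157
2 0.8540 0.2036 0.1811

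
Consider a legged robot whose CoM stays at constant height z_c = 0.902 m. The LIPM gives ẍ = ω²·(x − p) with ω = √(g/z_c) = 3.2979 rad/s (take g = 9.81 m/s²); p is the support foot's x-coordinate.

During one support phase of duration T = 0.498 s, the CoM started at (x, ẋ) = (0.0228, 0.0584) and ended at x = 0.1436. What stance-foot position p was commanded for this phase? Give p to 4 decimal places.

ωT = 3.2979·0.498 = 1.642354; cosh(ωT) = 2.680422, sinh(ωT) = 2.486898
x(T) = p + (x₀−p)·cosh(ωT) + (ẋ₀/ω)·sinh(ωT) ⇒ p·(1 − cosh) = x(T) − x₀·cosh − (ẋ₀/ω)·sinh
numerator   = 0.1436 − (0.0228)·2.680422 − (0.0584/3.2979)·2.486898 = 0.038448
denominator = 1 − 2.680422 = -1.680422
p = 0.038448 / -1.680422 = -0.0229

p = -0.0229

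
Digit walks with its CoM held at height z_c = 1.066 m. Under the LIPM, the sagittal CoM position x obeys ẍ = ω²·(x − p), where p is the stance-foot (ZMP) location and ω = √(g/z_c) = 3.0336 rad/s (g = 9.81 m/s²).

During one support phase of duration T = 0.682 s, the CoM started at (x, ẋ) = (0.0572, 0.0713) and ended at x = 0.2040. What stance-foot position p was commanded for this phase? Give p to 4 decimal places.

ωT = 3.0336·0.682 = 2.068915; cosh(ωT) = 4.021277, sinh(ωT) = 3.894954
x(T) = p + (x₀−p)·cosh(ωT) + (ẋ₀/ω)·sinh(ωT) ⇒ p·(1 − cosh) = x(T) − x₀·cosh − (ẋ₀/ω)·sinh
numerator   = 0.2040 − (0.0572)·4.021277 − (0.0713/3.0336)·3.894954 = -0.117562
denominator = 1 − 4.021277 = -3.021277
p = -0.117562 / -3.021277 = 0.0389

p = 0.0389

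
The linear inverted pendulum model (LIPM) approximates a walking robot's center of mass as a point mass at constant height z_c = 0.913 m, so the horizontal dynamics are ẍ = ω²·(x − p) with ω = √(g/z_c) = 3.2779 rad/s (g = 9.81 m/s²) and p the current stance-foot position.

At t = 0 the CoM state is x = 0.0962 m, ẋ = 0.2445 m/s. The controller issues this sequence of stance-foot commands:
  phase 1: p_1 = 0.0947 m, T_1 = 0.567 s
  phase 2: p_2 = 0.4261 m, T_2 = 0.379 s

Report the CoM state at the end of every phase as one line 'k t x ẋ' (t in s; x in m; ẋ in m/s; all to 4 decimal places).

1 0.5670 0.3330 0.8186
2 0.9460 0.6480 1.0517

phase 1: p=0.0947, T=0.567, ωT=1.858569, cosh=3.285224, sinh=3.129329; start (x,ẋ)=(0.096200, 0.244500) → end (x,ẋ)=(0.333046, 0.818624)
phase 2: p=0.4261, T=0.379, ωT=1.242324, cosh=1.876183, sinh=1.587471; start (x,ẋ)=(0.333046, 0.818624) → end (x,ẋ)=(0.647969, 1.051674)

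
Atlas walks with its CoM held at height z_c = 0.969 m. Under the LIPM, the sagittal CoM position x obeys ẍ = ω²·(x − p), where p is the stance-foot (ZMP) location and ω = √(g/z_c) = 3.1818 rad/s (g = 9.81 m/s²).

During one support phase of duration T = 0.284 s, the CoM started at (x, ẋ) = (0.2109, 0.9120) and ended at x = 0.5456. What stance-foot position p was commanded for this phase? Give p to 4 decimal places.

p = 0.1217

ωT = 3.1818·0.284 = 0.903631; cosh(ωT) = 1.436823, sinh(ωT) = 1.031727
x(T) = p + (x₀−p)·cosh(ωT) + (ẋ₀/ω)·sinh(ωT) ⇒ p·(1 − cosh) = x(T) − x₀·cosh − (ẋ₀/ω)·sinh
numerator   = 0.5456 − (0.2109)·1.436823 − (0.9120/3.1818)·1.031727 = -0.053150
denominator = 1 − 1.436823 = -0.436823
p = -0.053150 / -0.436823 = 0.1217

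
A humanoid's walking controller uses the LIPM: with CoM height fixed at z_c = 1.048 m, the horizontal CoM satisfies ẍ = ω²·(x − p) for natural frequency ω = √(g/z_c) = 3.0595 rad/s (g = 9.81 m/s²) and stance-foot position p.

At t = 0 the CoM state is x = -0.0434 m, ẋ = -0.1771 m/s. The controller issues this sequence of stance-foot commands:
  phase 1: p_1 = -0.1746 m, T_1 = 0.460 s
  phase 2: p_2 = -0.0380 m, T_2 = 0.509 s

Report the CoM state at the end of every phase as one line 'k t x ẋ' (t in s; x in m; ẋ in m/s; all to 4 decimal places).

1 0.4600 -0.0017 0.3874
2 0.9690 0.3391 1.2118

phase 1: p=-0.1746, T=0.460, ωT=1.407370, cosh=2.164992, sinh=1.920205; start (x,ẋ)=(-0.043400, -0.177100) → end (x,ẋ)=(-0.001705, 0.387363)
phase 2: p=-0.0380, T=0.509, ωT=1.557285, cosh=2.478314, sinh=2.267607; start (x,ẋ)=(-0.001705, 0.387363) → end (x,ẋ)=(0.339052, 1.211814)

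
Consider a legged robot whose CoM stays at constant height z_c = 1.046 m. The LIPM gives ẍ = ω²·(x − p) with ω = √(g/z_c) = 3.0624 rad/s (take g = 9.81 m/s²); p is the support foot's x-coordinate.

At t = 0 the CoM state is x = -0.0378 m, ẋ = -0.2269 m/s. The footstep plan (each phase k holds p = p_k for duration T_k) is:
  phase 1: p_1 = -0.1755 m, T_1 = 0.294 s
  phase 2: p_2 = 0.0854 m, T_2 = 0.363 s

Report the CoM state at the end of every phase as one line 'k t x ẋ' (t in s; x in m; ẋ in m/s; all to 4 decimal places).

phase 1: p=-0.1755, T=0.294, ωT=0.900346, cosh=1.433441, sinh=1.027012; start (x,ẋ)=(-0.037800, -0.226900) → end (x,ẋ)=(-0.054209, 0.107835)
phase 2: p=0.0854, T=0.363, ωT=1.111651, cosh=1.684194, sinh=1.355179; start (x,ẋ)=(-0.054209, 0.107835) → end (x,ẋ)=(-0.102009, -0.397774)

1 0.2940 -0.0542 0.1078
2 0.6570 -0.1020 -0.3978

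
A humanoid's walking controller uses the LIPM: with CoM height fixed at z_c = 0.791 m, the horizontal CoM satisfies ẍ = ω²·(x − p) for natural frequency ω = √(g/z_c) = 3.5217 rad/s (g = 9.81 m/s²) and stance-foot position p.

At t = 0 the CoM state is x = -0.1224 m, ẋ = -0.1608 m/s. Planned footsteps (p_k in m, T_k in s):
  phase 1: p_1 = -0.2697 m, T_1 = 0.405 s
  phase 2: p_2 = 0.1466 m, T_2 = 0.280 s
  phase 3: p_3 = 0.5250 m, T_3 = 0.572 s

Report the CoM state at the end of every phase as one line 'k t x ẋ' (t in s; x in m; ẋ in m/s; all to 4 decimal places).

phase 1: p=-0.2697, T=0.405, ωT=1.426289, cosh=2.201709, sinh=1.961510; start (x,ẋ)=(-0.122400, -0.160800) → end (x,ẋ)=(-0.034950, 0.663491)
phase 2: p=0.1466, T=0.280, ωT=0.986076, cosh=1.526866, sinh=1.153829; start (x,ẋ)=(-0.034950, 0.663491) → end (x,ẋ)=(0.086779, 0.275344)
phase 3: p=0.5250, T=0.572, ωT=2.014412, cosh=3.814860, sinh=3.681461; start (x,ẋ)=(0.086779, 0.275344) → end (x,ẋ)=(-0.858916, -4.631135)

1 0.4050 -0.0350 0.6635
2 0.6850 0.0868 0.2753
3 1.2570 -0.8589 -4.6311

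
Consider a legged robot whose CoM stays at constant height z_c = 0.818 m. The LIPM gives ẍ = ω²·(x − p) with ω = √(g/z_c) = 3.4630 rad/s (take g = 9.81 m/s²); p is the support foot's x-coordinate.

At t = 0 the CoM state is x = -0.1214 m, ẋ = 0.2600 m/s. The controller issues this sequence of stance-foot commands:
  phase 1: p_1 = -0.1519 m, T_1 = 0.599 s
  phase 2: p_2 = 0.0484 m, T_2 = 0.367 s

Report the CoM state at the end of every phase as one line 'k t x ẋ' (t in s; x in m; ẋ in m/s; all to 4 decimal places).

1 0.5990 0.2655 1.4647
2 0.9660 1.1601 4.0499

phase 1: p=-0.1519, T=0.599, ωT=2.074337, cosh=4.042454, sinh=3.916814; start (x,ẋ)=(-0.121400, 0.260000) → end (x,ẋ)=(0.265467, 1.464738)
phase 2: p=0.0484, T=0.367, ωT=1.270921, cosh=1.922353, sinh=1.641780; start (x,ẋ)=(0.265467, 1.464738) → end (x,ẋ)=(1.160100, 4.049874)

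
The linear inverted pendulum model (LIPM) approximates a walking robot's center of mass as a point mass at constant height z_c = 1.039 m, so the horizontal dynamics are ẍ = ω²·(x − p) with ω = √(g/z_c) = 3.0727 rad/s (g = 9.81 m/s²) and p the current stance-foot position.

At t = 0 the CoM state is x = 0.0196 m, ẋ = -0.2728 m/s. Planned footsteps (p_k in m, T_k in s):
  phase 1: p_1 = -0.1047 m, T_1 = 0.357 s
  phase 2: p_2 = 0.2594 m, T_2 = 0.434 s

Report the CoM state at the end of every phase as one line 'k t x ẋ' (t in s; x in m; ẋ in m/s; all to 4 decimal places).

1 0.3570 -0.0159 0.0541
2 0.7910 -0.2682 -1.3838

phase 1: p=-0.1047, T=0.357, ωT=1.096954, cosh=1.664458, sinh=1.330571; start (x,ẋ)=(0.019600, -0.272800) → end (x,ẋ)=(-0.015938, 0.054130)
phase 2: p=0.2594, T=0.434, ωT=1.333552, cosh=2.029018, sinh=1.765479; start (x,ẋ)=(-0.015938, 0.054130) → end (x,ẋ)=(-0.268165, -1.383822)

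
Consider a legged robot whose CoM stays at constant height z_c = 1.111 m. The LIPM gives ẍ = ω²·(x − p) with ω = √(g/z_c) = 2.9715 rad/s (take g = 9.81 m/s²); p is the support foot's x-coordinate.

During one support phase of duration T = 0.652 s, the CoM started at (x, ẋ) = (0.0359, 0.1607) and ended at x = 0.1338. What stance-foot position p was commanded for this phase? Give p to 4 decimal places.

ωT = 2.9715·0.652 = 1.937418; cosh(ωT) = 3.542441, sinh(ωT) = 3.398366
x(T) = p + (x₀−p)·cosh(ωT) + (ẋ₀/ω)·sinh(ωT) ⇒ p·(1 − cosh) = x(T) − x₀·cosh − (ẋ₀/ω)·sinh
numerator   = 0.1338 − (0.0359)·3.542441 − (0.1607/2.9715)·3.398366 = -0.177159
denominator = 1 − 3.542441 = -2.542441
p = -0.177159 / -2.542441 = 0.0697

p = 0.0697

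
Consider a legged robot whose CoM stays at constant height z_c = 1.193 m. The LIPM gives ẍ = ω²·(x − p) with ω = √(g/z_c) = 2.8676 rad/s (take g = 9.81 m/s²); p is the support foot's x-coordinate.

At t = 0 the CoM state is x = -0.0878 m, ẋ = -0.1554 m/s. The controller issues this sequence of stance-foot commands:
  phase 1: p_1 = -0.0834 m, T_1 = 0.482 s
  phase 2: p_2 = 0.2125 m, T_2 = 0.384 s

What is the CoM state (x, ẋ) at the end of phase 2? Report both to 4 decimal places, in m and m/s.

x = -0.6306, ẋ = -2.1475

phase 1: p=-0.0834, T=0.482, ωT=1.382183, cosh=2.117310, sinh=1.866280; start (x,ẋ)=(-0.087800, -0.155400) → end (x,ẋ)=(-0.193853, -0.352578)
phase 2: p=0.2125, T=0.384, ωT=1.101158, cosh=1.670067, sinh=1.337581; start (x,ẋ)=(-0.193853, -0.352578) → end (x,ẋ)=(-0.630595, -2.147455)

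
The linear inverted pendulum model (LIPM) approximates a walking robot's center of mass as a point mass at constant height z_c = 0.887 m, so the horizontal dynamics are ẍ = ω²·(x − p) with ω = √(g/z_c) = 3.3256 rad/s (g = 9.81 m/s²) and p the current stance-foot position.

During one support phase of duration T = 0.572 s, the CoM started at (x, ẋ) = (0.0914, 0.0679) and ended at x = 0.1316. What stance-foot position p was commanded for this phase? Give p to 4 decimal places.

ωT = 3.3256·0.572 = 1.902243; cosh(ωT) = 3.425071, sinh(ωT) = 3.275838
x(T) = p + (x₀−p)·cosh(ωT) + (ẋ₀/ω)·sinh(ωT) ⇒ p·(1 − cosh) = x(T) − x₀·cosh − (ẋ₀/ω)·sinh
numerator   = 0.1316 − (0.0914)·3.425071 − (0.0679/3.3256)·3.275838 = -0.248336
denominator = 1 − 3.425071 = -2.425071
p = -0.248336 / -2.425071 = 0.1024

p = 0.1024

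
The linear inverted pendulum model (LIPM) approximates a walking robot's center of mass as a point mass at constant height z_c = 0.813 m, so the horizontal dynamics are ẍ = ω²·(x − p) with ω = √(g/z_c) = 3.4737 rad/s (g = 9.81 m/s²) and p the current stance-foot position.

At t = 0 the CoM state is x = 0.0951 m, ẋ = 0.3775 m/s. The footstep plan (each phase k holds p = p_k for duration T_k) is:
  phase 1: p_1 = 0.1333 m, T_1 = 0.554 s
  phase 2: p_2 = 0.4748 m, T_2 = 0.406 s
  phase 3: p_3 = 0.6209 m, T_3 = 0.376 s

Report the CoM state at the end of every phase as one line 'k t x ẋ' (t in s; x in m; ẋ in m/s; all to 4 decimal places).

phase 1: p=0.1333, T=0.554, ωT=1.924430, cosh=3.498600, sinh=3.352641; start (x,ẋ)=(0.095100, 0.377500) → end (x,ẋ)=(0.363998, 0.875842)
phase 2: p=0.4748, T=0.406, ωT=1.410322, cosh=2.170670, sinh=1.926605; start (x,ẋ)=(0.363998, 0.875842) → end (x,ẋ)=(0.720049, 1.159623)
phase 3: p=0.6209, T=0.376, ωT=1.306111, cosh=1.981330, sinh=1.710459; start (x,ẋ)=(0.720049, 1.159623) → end (x,ẋ)=(1.388349, 2.886704)

1 0.5540 0.3640 0.8758
2 0.9600 0.7200 1.1596
3 1.3360 1.3883 2.8867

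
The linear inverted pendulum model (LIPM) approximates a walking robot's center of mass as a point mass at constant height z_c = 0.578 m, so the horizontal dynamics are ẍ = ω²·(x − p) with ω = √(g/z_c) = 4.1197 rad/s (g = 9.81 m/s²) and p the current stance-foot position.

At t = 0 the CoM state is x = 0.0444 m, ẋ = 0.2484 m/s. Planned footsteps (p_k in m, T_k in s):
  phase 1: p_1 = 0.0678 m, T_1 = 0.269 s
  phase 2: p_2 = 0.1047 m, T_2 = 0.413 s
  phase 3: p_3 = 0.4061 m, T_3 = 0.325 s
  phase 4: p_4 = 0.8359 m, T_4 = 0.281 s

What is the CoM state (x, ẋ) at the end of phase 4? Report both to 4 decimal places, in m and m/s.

phase 1: p=0.0678, T=0.269, ωT=1.108199, cosh=1.679526, sinh=1.349373; start (x,ẋ)=(0.044400, 0.248400) → end (x,ẋ)=(0.109860, 0.287113)
phase 2: p=0.1047, T=0.413, ωT=1.701436, cosh=2.832118, sinh=2.649696; start (x,ẋ)=(0.109860, 0.287113) → end (x,ẋ)=(0.303980, 0.869470)
phase 3: p=0.4061, T=0.325, ωT=1.338903, cosh=2.038494, sinh=1.776361; start (x,ẋ)=(0.303980, 0.869470) → end (x,ẋ)=(0.572832, 1.025085)
phase 4: p=0.8359, T=0.281, ωT=1.157636, cosh=1.748314, sinh=1.434086; start (x,ẋ)=(0.572832, 1.025085) → end (x,ẋ)=(0.732812, 0.237966)

x = 0.7328, ẋ = 0.2380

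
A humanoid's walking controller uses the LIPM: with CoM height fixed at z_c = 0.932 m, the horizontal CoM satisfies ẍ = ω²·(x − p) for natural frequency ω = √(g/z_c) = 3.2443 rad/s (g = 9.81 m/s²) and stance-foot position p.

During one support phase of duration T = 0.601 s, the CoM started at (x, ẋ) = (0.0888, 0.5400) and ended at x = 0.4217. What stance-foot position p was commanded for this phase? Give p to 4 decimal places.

p = 0.1817

ωT = 3.2443·0.601 = 1.949824; cosh(ωT) = 3.584876, sinh(ωT) = 3.442577
x(T) = p + (x₀−p)·cosh(ωT) + (ẋ₀/ω)·sinh(ωT) ⇒ p·(1 − cosh) = x(T) − x₀·cosh − (ẋ₀/ω)·sinh
numerator   = 0.4217 − (0.0888)·3.584876 − (0.5400/3.2443)·3.442577 = -0.469639
denominator = 1 − 3.584876 = -2.584876
p = -0.469639 / -2.584876 = 0.1817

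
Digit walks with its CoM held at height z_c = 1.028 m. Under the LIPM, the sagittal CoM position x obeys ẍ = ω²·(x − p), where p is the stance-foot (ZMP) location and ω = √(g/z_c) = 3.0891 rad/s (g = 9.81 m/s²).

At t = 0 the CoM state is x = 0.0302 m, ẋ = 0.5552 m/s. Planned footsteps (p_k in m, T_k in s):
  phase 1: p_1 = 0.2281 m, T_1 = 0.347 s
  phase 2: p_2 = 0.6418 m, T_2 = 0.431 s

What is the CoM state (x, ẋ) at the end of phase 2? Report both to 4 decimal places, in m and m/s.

phase 1: p=0.2281, T=0.347, ωT=1.071918, cosh=1.631664, sinh=1.289312; start (x,ẋ)=(0.030200, 0.555200) → end (x,ẋ)=(0.136920, 0.117701)
phase 2: p=0.6418, T=0.431, ωT=1.331402, cosh=2.025228, sinh=1.761121; start (x,ẋ)=(0.136920, 0.117701) → end (x,ẋ)=(-0.313594, -2.508316)

x = -0.3136, ẋ = -2.5083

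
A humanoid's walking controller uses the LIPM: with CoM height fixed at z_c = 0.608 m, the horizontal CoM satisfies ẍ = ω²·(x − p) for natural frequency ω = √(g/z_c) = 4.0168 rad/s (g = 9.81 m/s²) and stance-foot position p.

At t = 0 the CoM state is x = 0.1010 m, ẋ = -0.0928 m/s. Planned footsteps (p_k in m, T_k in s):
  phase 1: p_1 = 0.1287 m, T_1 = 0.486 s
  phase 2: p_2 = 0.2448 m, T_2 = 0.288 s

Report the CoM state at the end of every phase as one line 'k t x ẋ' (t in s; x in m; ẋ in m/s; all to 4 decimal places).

1 0.4860 -0.0506 -0.7174
2 0.7740 -0.5271 -2.9531

phase 1: p=0.1287, T=0.486, ωT=1.952165, cosh=3.592943, sinh=3.450977; start (x,ẋ)=(0.101000, -0.092800) → end (x,ẋ)=(-0.050552, -0.717399)
phase 2: p=0.2448, T=0.288, ωT=1.156838, cosh=1.747171, sinh=1.432693; start (x,ẋ)=(-0.050552, -0.717399) → end (x,ẋ)=(-0.527110, -2.953125)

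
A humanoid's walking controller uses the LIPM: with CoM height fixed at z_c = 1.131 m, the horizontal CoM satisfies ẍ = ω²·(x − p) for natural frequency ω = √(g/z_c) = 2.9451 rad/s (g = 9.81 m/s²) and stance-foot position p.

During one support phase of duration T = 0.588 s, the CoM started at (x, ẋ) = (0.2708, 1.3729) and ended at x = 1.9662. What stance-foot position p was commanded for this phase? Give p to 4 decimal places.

ωT = 2.9451·0.588 = 1.731719; cosh(ωT) = 2.913669, sinh(ωT) = 2.736689
x(T) = p + (x₀−p)·cosh(ωT) + (ẋ₀/ω)·sinh(ωT) ⇒ p·(1 − cosh) = x(T) − x₀·cosh − (ẋ₀/ω)·sinh
numerator   = 1.9662 − (0.2708)·2.913669 − (1.3729/2.9451)·2.736689 = -0.098568
denominator = 1 − 2.913669 = -1.913669
p = -0.098568 / -1.913669 = 0.0515

p = 0.0515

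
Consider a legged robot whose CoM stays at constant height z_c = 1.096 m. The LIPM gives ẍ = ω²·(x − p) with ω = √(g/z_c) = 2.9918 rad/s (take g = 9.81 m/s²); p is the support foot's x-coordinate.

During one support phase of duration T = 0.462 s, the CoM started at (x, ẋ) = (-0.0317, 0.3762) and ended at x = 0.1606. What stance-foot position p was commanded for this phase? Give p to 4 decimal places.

ωT = 2.9918·0.462 = 1.382212; cosh(ωT) = 2.117363, sinh(ωT) = 1.866340
x(T) = p + (x₀−p)·cosh(ωT) + (ẋ₀/ω)·sinh(ωT) ⇒ p·(1 − cosh) = x(T) − x₀·cosh − (ẋ₀/ω)·sinh
numerator   = 0.1606 − (-0.0317)·2.117363 − (0.3762/2.9918)·1.866340 = -0.006960
denominator = 1 − 2.117363 = -1.117363
p = -0.006960 / -1.117363 = 0.0062

p = 0.0062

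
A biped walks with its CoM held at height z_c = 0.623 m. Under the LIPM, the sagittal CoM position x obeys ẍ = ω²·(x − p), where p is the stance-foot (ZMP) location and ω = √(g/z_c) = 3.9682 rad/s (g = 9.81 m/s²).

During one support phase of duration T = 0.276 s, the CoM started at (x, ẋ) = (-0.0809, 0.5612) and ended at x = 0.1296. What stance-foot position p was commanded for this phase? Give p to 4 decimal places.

ωT = 3.9682·0.276 = 1.095223; cosh(ωT) = 1.662157, sinh(ωT) = 1.327692
x(T) = p + (x₀−p)·cosh(ωT) + (ẋ₀/ω)·sinh(ωT) ⇒ p·(1 − cosh) = x(T) − x₀·cosh − (ẋ₀/ω)·sinh
numerator   = 0.1296 − (-0.0809)·1.662157 − (0.5612/3.9682)·1.327692 = 0.076301
denominator = 1 − 1.662157 = -0.662157
p = 0.076301 / -0.662157 = -0.1152

p = -0.1152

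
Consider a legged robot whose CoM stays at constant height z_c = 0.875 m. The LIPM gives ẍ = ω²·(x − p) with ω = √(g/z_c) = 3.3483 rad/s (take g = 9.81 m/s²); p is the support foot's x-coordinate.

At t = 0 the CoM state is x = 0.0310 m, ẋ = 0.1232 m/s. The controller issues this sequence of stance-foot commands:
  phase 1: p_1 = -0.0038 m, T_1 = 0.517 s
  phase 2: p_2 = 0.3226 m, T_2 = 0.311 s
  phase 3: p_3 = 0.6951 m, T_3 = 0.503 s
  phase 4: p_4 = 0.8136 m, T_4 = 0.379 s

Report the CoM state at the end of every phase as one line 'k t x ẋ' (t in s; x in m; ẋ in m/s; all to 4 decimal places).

1 0.5170 0.1982 0.6774
2 0.8280 0.3752 0.5624
3 1.3310 0.2406 -1.2185
4 1.7100 -0.8822 -5.4812

phase 1: p=-0.0038, T=0.517, ωT=1.731071, cosh=2.911897, sinh=2.734802; start (x,ẋ)=(0.031000, 0.123200) → end (x,ẋ)=(0.198160, 0.677407)
phase 2: p=0.3226, T=0.311, ωT=1.041321, cosh=1.592973, sinh=1.239985; start (x,ẋ)=(0.198160, 0.677407) → end (x,ẋ)=(0.375237, 0.562438)
phase 3: p=0.6951, T=0.503, ωT=1.684195, cosh=2.786853, sinh=2.601259; start (x,ẋ)=(0.375237, 0.562438) → end (x,ẋ)=(0.240642, -1.218507)
phase 4: p=0.8136, T=0.379, ωT=1.269006, cosh=1.919212, sinh=1.638101; start (x,ẋ)=(0.240642, -1.218507) → end (x,ẋ)=(-0.882164, -5.481168)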